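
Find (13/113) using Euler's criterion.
(13/113) = 13^{56} mod 113 = 1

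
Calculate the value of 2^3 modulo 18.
2^{3} = 8 ≡ 8 (mod 18)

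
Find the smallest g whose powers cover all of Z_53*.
g = 2. For each prime q|52: 2^{26}≡52, 2^{4}≡16, none ≡ 1, so ord_53(2) = 52 and 2 is a primitive root.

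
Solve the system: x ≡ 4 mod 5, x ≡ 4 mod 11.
M = 5 × 11 = 55. M₁ = 11, y₁ ≡ 1 mod 5. M₂ = 5, y₂ ≡ 9 mod 11. x = 4×11×1 + 4×5×9 ≡ 4 mod 55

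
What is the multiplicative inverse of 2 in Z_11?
Since 11 is prime, by Fermat 2^(-1) ≡ 2^{9} ≡ 6 mod 11. Verify: 2 × 6 = 12 ≡ 1 mod 11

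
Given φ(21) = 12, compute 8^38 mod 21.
By Euler: 8^{12} ≡ 1 (mod 21) since gcd(8, 21) = 1. 38 = 3×12 + 2. So 8^{38} ≡ 8^{2} ≡ 1 (mod 21)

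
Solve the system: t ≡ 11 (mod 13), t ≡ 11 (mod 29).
M = 13 × 29 = 377. M₁ = 29, y₁ ≡ 9 (mod 13). M₂ = 13, y₂ ≡ 9 (mod 29). t = 11×29×9 + 11×13×9 ≡ 11 (mod 377)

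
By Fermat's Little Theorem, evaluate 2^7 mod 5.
By Fermat: 2^{4} ≡ 1 mod 5. So 2^{7} = 2^{4} · 2^{3} ≡ 2^{3} ≡ 3 mod 5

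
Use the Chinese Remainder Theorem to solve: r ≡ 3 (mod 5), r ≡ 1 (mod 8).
M = 5 × 8 = 40. M₁ = 8, y₁ ≡ 2 (mod 5). M₂ = 5, y₂ ≡ 5 (mod 8). r = 3×8×2 + 1×5×5 ≡ 33 (mod 40)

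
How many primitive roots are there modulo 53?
A prime p has φ(p-1) primitive roots; here φ(52) = 24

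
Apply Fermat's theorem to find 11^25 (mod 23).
By Fermat: 11^{22} ≡ 1 (mod 23). So 11^{25} = 11^{22} · 11^{3} ≡ 11^{3} ≡ 20 (mod 23)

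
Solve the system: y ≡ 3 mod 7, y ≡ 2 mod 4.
M = 7 × 4 = 28. M₁ = 4, y₁ ≡ 2 mod 7. M₂ = 7, y₂ ≡ 3 mod 4. y = 3×4×2 + 2×7×3 ≡ 10 mod 28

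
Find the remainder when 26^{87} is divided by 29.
By Fermat: 26^{28} ≡ 1 (mod 29). 87 = 3×28 + 3. So 26^{87} ≡ 26^{3} ≡ 2 (mod 29)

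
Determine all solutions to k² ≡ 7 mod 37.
The square roots of 7 mod 37 are 9 and 28. Verify: 9² = 81 ≡ 7 mod 37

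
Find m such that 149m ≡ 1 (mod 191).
Since 191 is prime, by Fermat 149^(-1) ≡ 149^{189} ≡ 50 (mod 191). Verify: 149 × 50 = 7450 ≡ 1 (mod 191)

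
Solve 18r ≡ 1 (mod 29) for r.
Since 29 is prime, by Fermat 18^(-1) ≡ 18^{27} ≡ 21 (mod 29). Verify: 18 × 21 = 378 ≡ 1 (mod 29)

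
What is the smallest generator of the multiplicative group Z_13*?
g = 2. For each prime q|12: 2^{6}≡12, 2^{4}≡3, none ≡ 1, so ord_13(2) = 12 and 2 is a primitive root.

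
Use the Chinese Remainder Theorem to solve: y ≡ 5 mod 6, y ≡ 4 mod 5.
M = 6 × 5 = 30. M₁ = 5, y₁ ≡ 5 mod 6. M₂ = 6, y₂ ≡ 1 mod 5. y = 5×5×5 + 4×6×1 ≡ 29 mod 30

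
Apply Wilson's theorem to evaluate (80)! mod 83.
(82)! = (80)! × (81) × (82) ≡ -1 (mod 83). So (80)! ≡ -1 × [(82)(81)]^(-1) ≡ 41 (mod 83)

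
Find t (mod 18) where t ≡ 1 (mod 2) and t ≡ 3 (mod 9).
M = 2 × 9 = 18. M₁ = 9, y₁ ≡ 1 (mod 2). M₂ = 2, y₂ ≡ 5 (mod 9). t = 1×9×1 + 3×2×5 ≡ 3 (mod 18)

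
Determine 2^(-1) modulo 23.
Since 23 is prime, by Fermat 2^(-1) ≡ 2^{21} ≡ 12 mod 23. Verify: 2 × 12 = 24 ≡ 1 mod 23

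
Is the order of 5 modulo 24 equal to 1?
Powers of 5 mod 24: 5^1≡5, 5^2≡1. 5^1≡5≢1, so ord ≠ 1. No, the actual order is 2.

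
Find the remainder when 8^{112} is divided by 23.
By Fermat: 8^{22} ≡ 1 mod 23. 112 = 5×22 + 2. So 8^{112} ≡ 8^{2} ≡ 18 mod 23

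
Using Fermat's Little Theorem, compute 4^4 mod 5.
By Fermat's Little Theorem, 4^{4} ≡ 1 (mod 5) since 5 is prime and gcd(4, 5) = 1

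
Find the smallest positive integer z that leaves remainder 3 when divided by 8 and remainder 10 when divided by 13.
M = 8 × 13 = 104. M₁ = 13, y₁ ≡ 5 (mod 8). M₂ = 8, y₂ ≡ 5 (mod 13). z = 3×13×5 + 10×8×5 ≡ 75 (mod 104)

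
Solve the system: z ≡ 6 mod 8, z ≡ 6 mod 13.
M = 8 × 13 = 104. M₁ = 13, y₁ ≡ 5 mod 8. M₂ = 8, y₂ ≡ 5 mod 13. z = 6×13×5 + 6×8×5 ≡ 6 mod 104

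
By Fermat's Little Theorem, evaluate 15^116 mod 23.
By Fermat: 15^{22} ≡ 1 mod 23. 116 = 5×22 + 6. So 15^{116} ≡ 15^{6} ≡ 13 mod 23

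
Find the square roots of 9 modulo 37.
The square roots of 9 mod 37 are 34 and 3. Verify: 34² = 1156 ≡ 9 mod 37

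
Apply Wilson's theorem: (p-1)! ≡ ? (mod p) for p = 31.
By Wilson's theorem, (30)! ≡ -1 ≡ 30 mod 31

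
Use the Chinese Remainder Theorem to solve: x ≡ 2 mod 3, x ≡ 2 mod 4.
M = 3 × 4 = 12. M₁ = 4, y₁ ≡ 1 mod 3. M₂ = 3, y₂ ≡ 3 mod 4. x = 2×4×1 + 2×3×3 ≡ 2 mod 12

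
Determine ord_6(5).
Powers of 5 mod 6: 5^1≡5, 5^2≡1. So the order of 5 is 2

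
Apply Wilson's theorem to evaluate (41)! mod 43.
(42)! = (41)! × (42) ≡ -1 (mod 43). So (41)! ≡ -1 × (42)^(-1) ≡ (-1)×(-1) = 1 (mod 43)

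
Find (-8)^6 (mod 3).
Using Fermat: (-8)^{2} ≡ 1 (mod 3). 6 ≡ 0 (mod 2). So (-8)^{6} ≡ (-8)^{0} ≡ 1 (mod 3)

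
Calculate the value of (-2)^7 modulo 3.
Using Fermat: (-2)^{2} ≡ 1 mod 3. 7 ≡ 1 mod 2. So (-2)^{7} ≡ (-2)^{1} ≡ 1 mod 3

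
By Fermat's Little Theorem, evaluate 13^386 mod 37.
By Fermat: 13^{36} ≡ 1 (mod 37). 386 ≡ 26 (mod 36). So 13^{386} ≡ 13^{26} ≡ 28 (mod 37)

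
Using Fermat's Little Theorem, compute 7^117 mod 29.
By Fermat: 7^{28} ≡ 1 mod 29. 117 = 4×28 + 5. So 7^{117} ≡ 7^{5} ≡ 16 mod 29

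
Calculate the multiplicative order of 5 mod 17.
Powers of 5 mod 17: 5^1≡5, 5^2≡8, 5^3≡6, 5^4≡13, 5^5≡14, 5^6≡2, 5^7≡10, 5^8≡16, 5^9≡12, 5^10≡9, 5^11≡11, 5^12≡4, 5^13≡3, 5^14≡15, 5^15≡7, 5^16≡1. So the order of 5 is 16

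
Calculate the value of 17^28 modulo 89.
By repeated squaring mod 89: 17^{1}≡17, 17^{2}≡22, 17^{4}≡39, 17^{8}≡8, 17^{16}≡64. Then 17^{28} = 17^{16+8+4} ≡ 64 × 8 × 39 ≡ 32 mod 89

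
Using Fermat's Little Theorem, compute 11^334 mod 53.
By Fermat: 11^{52} ≡ 1 (mod 53). 334 ≡ 22 (mod 52). So 11^{334} ≡ 11^{22} ≡ 49 (mod 53)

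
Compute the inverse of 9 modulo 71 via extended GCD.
Extended GCD: 9(8) + 71(-1) = 1. So 9^(-1) ≡ 8 (mod 71). Verify: 9 × 8 = 72 ≡ 1 (mod 71)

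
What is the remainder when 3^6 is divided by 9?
By repeated squaring (mod 9): 3^{1}≡3, 3^{2}≡0, 3^{4}≡0. Then 3^{6} = 3^{4+2} ≡ 0 × 0 ≡ 0 (mod 9)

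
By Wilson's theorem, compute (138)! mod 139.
By Wilson's theorem, (138)! ≡ -1 ≡ 138 mod 139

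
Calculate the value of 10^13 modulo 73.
By repeated squaring (mod 73): 10^{1}≡10, 10^{2}≡27, 10^{4}≡72, 10^{8}≡1. Then 10^{13} = 10^{8+4+1} ≡ 1 × 72 × 10 ≡ 63 (mod 73)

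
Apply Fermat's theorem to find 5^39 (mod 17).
By Fermat: 5^{16} ≡ 1 (mod 17). 39 = 2×16 + 7. So 5^{39} ≡ 5^{7} ≡ 10 (mod 17)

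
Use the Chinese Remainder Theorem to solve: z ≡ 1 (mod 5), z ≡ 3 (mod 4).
M = 5 × 4 = 20. M₁ = 4, y₁ ≡ 4 (mod 5). M₂ = 5, y₂ ≡ 1 (mod 4). z = 1×4×4 + 3×5×1 ≡ 11 (mod 20)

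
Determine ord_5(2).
Powers of 2 mod 5: 2^1≡2, 2^2≡4, 2^3≡3, 2^4≡1. So the order of 2 is 4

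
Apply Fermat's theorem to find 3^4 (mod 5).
By Fermat's Little Theorem, 3^{4} ≡ 1 (mod 5) since 5 is prime and gcd(3, 5) = 1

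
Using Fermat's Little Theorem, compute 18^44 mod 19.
By Fermat: 18^{18} ≡ 1 mod 19. 44 = 2×18 + 8. So 18^{44} ≡ 18^{8} ≡ 1 mod 19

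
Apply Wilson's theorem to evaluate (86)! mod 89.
(88)! = (86)! × (87) × (88) ≡ -1 (mod 89). So (86)! ≡ -1 × [(88)(87)]^(-1) ≡ 44 (mod 89)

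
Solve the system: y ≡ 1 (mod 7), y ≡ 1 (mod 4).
M = 7 × 4 = 28. M₁ = 4, y₁ ≡ 2 (mod 7). M₂ = 7, y₂ ≡ 3 (mod 4). y = 1×4×2 + 1×7×3 ≡ 1 (mod 28)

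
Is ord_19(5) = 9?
Powers of 5 mod 19: 5^1≡5, 5^2≡6, 5^3≡11, 5^4≡17, 5^5≡9, 5^6≡7, 5^7≡16, 5^8≡4, 5^9≡1. First k with 5^k≡1 is k=9. Yes, ord_19(5) = 9.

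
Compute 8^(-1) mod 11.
Since 11 is prime, by Fermat 8^(-1) ≡ 8^{9} ≡ 7 mod 11. Verify: 8 × 7 = 56 ≡ 1 mod 11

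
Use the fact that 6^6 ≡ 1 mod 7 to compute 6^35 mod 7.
By Fermat: 6^{6} ≡ 1 mod 7. 35 = 5×6 + 5. So 6^{35} ≡ 6^{5} ≡ 6 mod 7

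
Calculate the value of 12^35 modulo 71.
By repeated squaring (mod 71): 12^{1}≡12, 12^{2}≡2, 12^{4}≡4, 12^{8}≡16, 12^{16}≡43, 12^{32}≡3. Then 12^{35} = 12^{32+2+1} ≡ 3 × 2 × 12 ≡ 1 (mod 71)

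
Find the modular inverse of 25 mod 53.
Since 53 is prime, by Fermat 25^(-1) ≡ 25^{51} ≡ 17 mod 53. Verify: 25 × 17 = 425 ≡ 1 mod 53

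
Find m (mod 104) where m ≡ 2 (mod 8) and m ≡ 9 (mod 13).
M = 8 × 13 = 104. M₁ = 13, y₁ ≡ 5 (mod 8). M₂ = 8, y₂ ≡ 5 (mod 13). m = 2×13×5 + 9×8×5 ≡ 74 (mod 104)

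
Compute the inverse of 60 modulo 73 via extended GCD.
Extended GCD: 60(28) + 73(-23) = 1. So 60^(-1) ≡ 28 mod 73. Verify: 60 × 28 = 1680 ≡ 1 mod 73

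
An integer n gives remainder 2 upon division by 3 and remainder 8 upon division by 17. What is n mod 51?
M = 3 × 17 = 51. M₁ = 17, y₁ ≡ 2 mod 3. M₂ = 3, y₂ ≡ 6 mod 17. n = 2×17×2 + 8×3×6 ≡ 8 mod 51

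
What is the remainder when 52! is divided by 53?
By Wilson's theorem, (52)! ≡ -1 ≡ 52 (mod 53)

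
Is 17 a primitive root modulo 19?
17^{9} ≡ 1 (mod 19) and 9 < 18, so ord_19(17) = 9 ≠ 18 and 17 is not a primitive root.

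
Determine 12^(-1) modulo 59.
Since 59 is prime, by Fermat 12^(-1) ≡ 12^{57} ≡ 5 (mod 59). Verify: 12 × 5 = 60 ≡ 1 (mod 59)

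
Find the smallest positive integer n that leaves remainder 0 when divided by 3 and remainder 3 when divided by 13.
M = 3 × 13 = 39. M₁ = 13, y₁ ≡ 1 (mod 3). M₂ = 3, y₂ ≡ 9 (mod 13). n = 0×13×1 + 3×3×9 ≡ 3 (mod 39)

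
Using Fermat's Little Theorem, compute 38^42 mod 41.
By Fermat: 38^{40} ≡ 1 (mod 41). So 38^{42} = 38^{40} · 38^{2} ≡ 38^{2} ≡ 9 (mod 41)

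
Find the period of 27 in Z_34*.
Powers of 27 mod 34: 27^1≡27, 27^2≡15, 27^3≡31, 27^4≡21, 27^5≡23, 27^6≡9, 27^7≡5, 27^8≡33, 27^9≡7, 27^10≡19, 27^11≡3, 27^12≡13, 27^13≡11, 27^14≡25, 27^15≡29, 27^16≡1. So the order of 27 is 16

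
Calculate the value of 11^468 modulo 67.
Using Fermat: 11^{66} ≡ 1 mod 67. 468 ≡ 6 mod 66. So 11^{468} ≡ 11^{6} ≡ 14 mod 67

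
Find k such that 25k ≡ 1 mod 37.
Since 37 is prime, by Fermat 25^(-1) ≡ 25^{35} ≡ 3 mod 37. Verify: 25 × 3 = 75 ≡ 1 mod 37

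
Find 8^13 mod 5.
Using Fermat: 8^{4} ≡ 1 mod 5. 13 ≡ 1 mod 4. So 8^{13} ≡ 8^{1} ≡ 3 mod 5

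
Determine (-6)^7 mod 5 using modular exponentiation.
Using Fermat: (-6)^{4} ≡ 1 mod 5. 7 ≡ 3 mod 4. So (-6)^{7} ≡ (-6)^{3} ≡ 4 mod 5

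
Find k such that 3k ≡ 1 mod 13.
Since 13 is prime, by Fermat 3^(-1) ≡ 3^{11} ≡ 9 mod 13. Verify: 3 × 9 = 27 ≡ 1 mod 13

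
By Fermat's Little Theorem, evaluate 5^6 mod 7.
By Fermat's Little Theorem, 5^{6} ≡ 1 mod 7 since 7 is prime and gcd(5, 7) = 1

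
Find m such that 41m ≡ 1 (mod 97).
Since 97 is prime, by Fermat 41^(-1) ≡ 41^{95} ≡ 71 (mod 97). Verify: 41 × 71 = 2911 ≡ 1 (mod 97)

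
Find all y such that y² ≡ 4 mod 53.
The square roots of 4 mod 53 are 51 and 2. Verify: 51² = 2601 ≡ 4 mod 53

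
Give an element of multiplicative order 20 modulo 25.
2 has order 20 mod 25 since 2^{20} ≡ 1 mod 25 and no smaller power works.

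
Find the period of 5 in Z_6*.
Powers of 5 mod 6: 5^1≡5, 5^2≡1. Order = 2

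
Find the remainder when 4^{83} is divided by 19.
By Fermat: 4^{18} ≡ 1 (mod 19). 83 = 4×18 + 11. So 4^{83} ≡ 4^{11} ≡ 16 (mod 19)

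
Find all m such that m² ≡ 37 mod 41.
The square roots of 37 mod 41 are 18 and 23. Verify: 18² = 324 ≡ 37 mod 41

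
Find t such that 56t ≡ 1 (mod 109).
Since 109 is prime, by Fermat 56^(-1) ≡ 56^{107} ≡ 37 (mod 109). Verify: 56 × 37 = 2072 ≡ 1 (mod 109)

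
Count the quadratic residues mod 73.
Exactly half the non-zero residues mod a prime are QRs: (73-1)/2 = 36.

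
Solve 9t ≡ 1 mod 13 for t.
Since 13 is prime, by Fermat 9^(-1) ≡ 9^{11} ≡ 3 mod 13. Verify: 9 × 3 = 27 ≡ 1 mod 13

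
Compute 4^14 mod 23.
By repeated squaring mod 23: 4^{1}≡4, 4^{2}≡16, 4^{4}≡3, 4^{8}≡9. Then 4^{14} = 4^{8+4+2} ≡ 9 × 3 × 16 ≡ 18 mod 23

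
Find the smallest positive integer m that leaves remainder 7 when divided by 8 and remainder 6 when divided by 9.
M = 8 × 9 = 72. M₁ = 9, y₁ ≡ 1 (mod 8). M₂ = 8, y₂ ≡ 8 (mod 9). m = 7×9×1 + 6×8×8 ≡ 15 (mod 72)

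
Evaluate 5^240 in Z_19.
Using Fermat: 5^{18} ≡ 1 mod 19. 240 ≡ 6 mod 18. So 5^{240} ≡ 5^{6} ≡ 7 mod 19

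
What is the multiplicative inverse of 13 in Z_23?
Since 23 is prime, by Fermat 13^(-1) ≡ 13^{21} ≡ 16 mod 23. Verify: 13 × 16 = 208 ≡ 1 mod 23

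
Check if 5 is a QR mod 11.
By Euler's criterion: 5^{5} ≡ 1 mod 11. Since this equals 1, 5 is a QR.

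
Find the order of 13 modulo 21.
Powers of 13 mod 21: 13^1≡13, 13^2≡1. ord_21(13) = 2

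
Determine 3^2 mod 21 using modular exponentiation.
3^{2} = 9 ≡ 9 mod 21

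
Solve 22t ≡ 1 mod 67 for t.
Since 67 is prime, by Fermat 22^(-1) ≡ 22^{65} ≡ 64 mod 67. Verify: 22 × 64 = 1408 ≡ 1 mod 67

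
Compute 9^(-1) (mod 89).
Since 89 is prime, by Fermat 9^(-1) ≡ 9^{87} ≡ 10 (mod 89). Verify: 9 × 10 = 90 ≡ 1 (mod 89)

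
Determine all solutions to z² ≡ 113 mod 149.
The square roots of 113 mod 149 are 115 and 34. Verify: 115² = 13225 ≡ 113 mod 149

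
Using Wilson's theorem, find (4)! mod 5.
By Wilson's theorem, (4)! ≡ -1 ≡ 4 (mod 5)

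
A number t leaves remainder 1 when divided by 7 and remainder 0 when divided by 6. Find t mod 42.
M = 7 × 6 = 42. M₁ = 6, y₁ ≡ 6 mod 7. M₂ = 7, y₂ ≡ 1 mod 6. t = 1×6×6 + 0×7×1 ≡ 36 mod 42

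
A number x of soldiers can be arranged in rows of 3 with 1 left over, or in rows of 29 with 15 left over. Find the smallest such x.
M = 3 × 29 = 87. M₁ = 29, y₁ ≡ 2 (mod 3). M₂ = 3, y₂ ≡ 10 (mod 29). x = 1×29×2 + 15×3×10 ≡ 73 (mod 87)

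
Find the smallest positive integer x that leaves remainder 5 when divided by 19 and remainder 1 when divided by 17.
M = 19 × 17 = 323. M₁ = 17, y₁ ≡ 9 (mod 19). M₂ = 19, y₂ ≡ 9 (mod 17). x = 5×17×9 + 1×19×9 ≡ 290 (mod 323)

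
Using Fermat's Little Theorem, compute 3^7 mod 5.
By Fermat: 3^{4} ≡ 1 (mod 5). So 3^{7} = 3^{4} · 3^{3} ≡ 3^{3} ≡ 2 (mod 5)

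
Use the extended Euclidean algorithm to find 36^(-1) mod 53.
Extended GCD: 36(-25) + 53(17) = 1. So 36^(-1) ≡ -25 ≡ 28 (mod 53). Verify: 36 × 28 = 1008 ≡ 1 (mod 53)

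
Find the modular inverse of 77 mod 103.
Since 103 is prime, by Fermat 77^(-1) ≡ 77^{101} ≡ 99 (mod 103). Verify: 77 × 99 = 7623 ≡ 1 (mod 103)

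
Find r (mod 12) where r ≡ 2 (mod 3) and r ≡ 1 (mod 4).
M = 3 × 4 = 12. M₁ = 4, y₁ ≡ 1 (mod 3). M₂ = 3, y₂ ≡ 3 (mod 4). r = 2×4×1 + 1×3×3 ≡ 5 (mod 12)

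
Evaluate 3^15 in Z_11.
Using Fermat: 3^{10} ≡ 1 mod 11. 15 ≡ 5 mod 10. So 3^{15} ≡ 3^{5} ≡ 1 mod 11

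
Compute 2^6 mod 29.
By repeated squaring mod 29: 2^{1}≡2, 2^{2}≡4, 2^{4}≡16. Then 2^{6} = 2^{4+2} ≡ 16 × 4 ≡ 6 mod 29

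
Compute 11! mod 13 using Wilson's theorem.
(12)! = (11)! × (12) ≡ -1 mod 13. So (11)! ≡ -1 × (12)^(-1) ≡ (-1)×(-1) = 1 mod 13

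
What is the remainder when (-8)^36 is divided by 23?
Using Fermat: (-8)^{22} ≡ 1 (mod 23). 36 ≡ 14 (mod 22). So (-8)^{36} ≡ (-8)^{14} ≡ 6 (mod 23)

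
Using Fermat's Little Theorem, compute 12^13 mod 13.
By Fermat: 12^{12} ≡ 1 mod 13. So 12^{13} = 12^{12} · 12^{1} ≡ 12^{1} ≡ 12 mod 13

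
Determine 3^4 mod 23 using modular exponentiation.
3^{4} = 81 ≡ 12 (mod 23)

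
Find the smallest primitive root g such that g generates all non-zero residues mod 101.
g = 2. Powers: [2, 4, 8, 16, 32, 64, ...] generates all 100 non-zero residues.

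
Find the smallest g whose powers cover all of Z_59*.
g = 2. Powers: [2, 4, 8, 16, 32, 5, 10, 20, 40, ...] generates all 58 non-zero residues.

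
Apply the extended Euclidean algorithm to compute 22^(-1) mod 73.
Extended GCD: 22(10) + 73(-3) = 1. So 22^(-1) ≡ 10 (mod 73). Verify: 22 × 10 = 220 ≡ 1 (mod 73)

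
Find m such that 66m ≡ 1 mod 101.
Since 101 is prime, by Fermat 66^(-1) ≡ 66^{99} ≡ 75 mod 101. Verify: 66 × 75 = 4950 ≡ 1 mod 101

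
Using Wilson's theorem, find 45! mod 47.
(46)! = (45)! × (46) ≡ -1 mod 47. So (45)! ≡ -1 × (46)^(-1) ≡ (-1)×(-1) = 1 mod 47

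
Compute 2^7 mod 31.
By repeated squaring mod 31: 2^{1}≡2, 2^{2}≡4, 2^{4}≡16. Then 2^{7} = 2^{4+2+1} ≡ 16 × 4 × 2 ≡ 4 mod 31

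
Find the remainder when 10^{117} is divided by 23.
By Fermat: 10^{22} ≡ 1 (mod 23). 117 = 5×22 + 7. So 10^{117} ≡ 10^{7} ≡ 14 (mod 23)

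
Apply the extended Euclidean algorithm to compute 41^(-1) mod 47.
Extended GCD: 41(-8) + 47(7) = 1. So 41^(-1) ≡ -8 ≡ 39 (mod 47). Verify: 41 × 39 = 1599 ≡ 1 (mod 47)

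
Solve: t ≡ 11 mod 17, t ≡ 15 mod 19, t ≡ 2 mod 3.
M = 17 × 19 × 3 = 969. M₁ = 57, y₁ ≡ 3 mod 17. M₂ = 51, y₂ ≡ 3 mod 19. M₃ = 323, y₃ ≡ 2 mod 3. t = 11×57×3 + 15×51×3 + 2×323×2 ≡ 623 mod 969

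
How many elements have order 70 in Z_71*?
Number of primitive roots mod 71 = φ(p-1) = φ(70) = 24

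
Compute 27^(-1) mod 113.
Since 113 is prime, by Fermat 27^(-1) ≡ 27^{111} ≡ 67 mod 113. Verify: 27 × 67 = 1809 ≡ 1 mod 113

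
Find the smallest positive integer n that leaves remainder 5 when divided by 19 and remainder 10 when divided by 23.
M = 19 × 23 = 437. M₁ = 23, y₁ ≡ 5 (mod 19). M₂ = 19, y₂ ≡ 17 (mod 23). n = 5×23×5 + 10×19×17 ≡ 309 (mod 437)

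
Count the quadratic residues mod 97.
Exactly half the non-zero residues mod a prime are QRs: (97-1)/2 = 48.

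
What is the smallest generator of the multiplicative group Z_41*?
g = 6. For each prime q|40: 6^{20}≡40, 6^{8}≡10, none ≡ 1, so ord_41(6) = 40 and 6 is a primitive root.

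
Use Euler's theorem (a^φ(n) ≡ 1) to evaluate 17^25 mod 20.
By Euler: 17^{8} ≡ 1 (mod 20) since gcd(17, 20) = 1. 25 = 3×8 + 1. So 17^{25} ≡ 17^{1} ≡ 17 (mod 20)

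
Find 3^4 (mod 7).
3^{4} = 81 ≡ 4 (mod 7)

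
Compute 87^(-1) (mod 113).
Since 113 is prime, by Fermat 87^(-1) ≡ 87^{111} ≡ 13 (mod 113). Verify: 87 × 13 = 1131 ≡ 1 (mod 113)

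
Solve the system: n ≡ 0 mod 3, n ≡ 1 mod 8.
M = 3 × 8 = 24. M₁ = 8, y₁ ≡ 2 mod 3. M₂ = 3, y₂ ≡ 3 mod 8. n = 0×8×2 + 1×3×3 ≡ 9 mod 24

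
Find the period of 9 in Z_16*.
Powers of 9 mod 16: 9^1≡9, 9^2≡1. So the order of 9 is 2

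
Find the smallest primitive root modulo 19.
g = 2. For each prime q|18: 2^{9}≡18, 2^{6}≡7, none ≡ 1, so ord_19(2) = 18 and 2 is a primitive root.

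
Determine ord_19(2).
Powers of 2 mod 19: 2^1≡2, 2^2≡4, 2^3≡8, 2^4≡16, 2^5≡13, 2^6≡7, 2^7≡14, 2^8≡9, 2^9≡18, 2^10≡17, 2^11≡15, 2^12≡11, 2^13≡3, 2^14≡6, 2^15≡12, 2^16≡5, 2^17≡10, 2^18≡1. Order = 18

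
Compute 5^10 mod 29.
By repeated squaring (mod 29): 5^{1}≡5, 5^{2}≡25, 5^{4}≡16, 5^{8}≡24. Then 5^{10} = 5^{8+2} ≡ 24 × 25 ≡ 20 (mod 29)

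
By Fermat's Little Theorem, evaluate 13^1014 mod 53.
By Fermat: 13^{52} ≡ 1 (mod 53). 1014 ≡ 26 (mod 52). So 13^{1014} ≡ 13^{26} ≡ 1 (mod 53)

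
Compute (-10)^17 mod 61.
By repeated squaring mod 61: (-10)^{1}≡51, (-10)^{2}≡39, (-10)^{4}≡57, (-10)^{8}≡16, (-10)^{16}≡12. Then (-10)^{17} = (-10)^{16+1} ≡ 12 × 51 ≡ 2 mod 61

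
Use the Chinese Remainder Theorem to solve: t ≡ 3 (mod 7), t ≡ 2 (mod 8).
M = 7 × 8 = 56. M₁ = 8, y₁ ≡ 1 (mod 7). M₂ = 7, y₂ ≡ 7 (mod 8). t = 3×8×1 + 2×7×7 ≡ 10 (mod 56)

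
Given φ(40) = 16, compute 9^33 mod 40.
By Euler: 9^{16} ≡ 1 (mod 40) since gcd(9, 40) = 1. 33 = 2×16 + 1. So 9^{33} ≡ 9^{1} ≡ 9 (mod 40)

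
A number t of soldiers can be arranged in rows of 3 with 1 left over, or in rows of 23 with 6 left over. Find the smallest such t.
M = 3 × 23 = 69. M₁ = 23, y₁ ≡ 2 mod 3. M₂ = 3, y₂ ≡ 8 mod 23. t = 1×23×2 + 6×3×8 ≡ 52 mod 69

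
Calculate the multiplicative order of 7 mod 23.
Powers of 7 mod 23: 7^1≡7, 7^2≡3, 7^3≡21, 7^4≡9, 7^5≡17, 7^6≡4, 7^7≡5, 7^8≡12, 7^9≡15, 7^10≡13, 7^11≡22, 7^12≡16, 7^13≡20, 7^14≡2, 7^15≡14, 7^16≡6, 7^17≡19, 7^18≡18, 7^19≡11, 7^20≡8, 7^21≡10, 7^22≡1. So the order of 7 is 22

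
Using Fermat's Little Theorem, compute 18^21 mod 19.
By Fermat: 18^{18} ≡ 1 (mod 19). So 18^{21} = 18^{18} · 18^{3} ≡ 18^{3} ≡ 18 (mod 19)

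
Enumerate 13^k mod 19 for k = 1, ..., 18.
13^1, 13^2, ..., 13^{18} mod 19: [13, 17, 12, 4, 14, 11, 10, 16, 18, 6, 2, 7, 15, 5, 8, 9, 3, 1]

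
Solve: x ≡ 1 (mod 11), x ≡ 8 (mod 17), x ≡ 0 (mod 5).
M = 11 × 17 × 5 = 935. M₁ = 85, y₁ ≡ 7 (mod 11). M₂ = 55, y₂ ≡ 13 (mod 17). M₃ = 187, y₃ ≡ 3 (mod 5). x = 1×85×7 + 8×55×13 + 0×187×3 ≡ 705 (mod 935)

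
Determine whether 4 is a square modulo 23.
By Euler's criterion: 4^{11} ≡ 1 mod 23. Since this equals 1, 4 is a QR.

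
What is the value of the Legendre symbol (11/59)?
(11/59) = 11^{29} mod 59 = -1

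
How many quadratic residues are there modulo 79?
For prime 79, there are (p-1)/2 = (79-1)/2 = 39 quadratic residues (excluding 0).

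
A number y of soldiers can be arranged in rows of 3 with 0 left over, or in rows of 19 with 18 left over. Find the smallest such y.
M = 3 × 19 = 57. M₁ = 19, y₁ ≡ 1 (mod 3). M₂ = 3, y₂ ≡ 13 (mod 19). y = 0×19×1 + 18×3×13 ≡ 18 (mod 57)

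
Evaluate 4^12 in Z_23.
By repeated squaring mod 23: 4^{1}≡4, 4^{2}≡16, 4^{4}≡3, 4^{8}≡9. Then 4^{12} = 4^{8+4} ≡ 9 × 3 ≡ 4 mod 23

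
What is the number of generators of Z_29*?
A prime p has φ(p-1) primitive roots; here φ(28) = 12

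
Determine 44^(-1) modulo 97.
Since 97 is prime, by Fermat 44^(-1) ≡ 44^{95} ≡ 86 mod 97. Verify: 44 × 86 = 3784 ≡ 1 mod 97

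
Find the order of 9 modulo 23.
Powers of 9 mod 23: 9^1≡9, 9^2≡12, 9^3≡16, 9^4≡6, 9^5≡8, 9^6≡3, 9^7≡4, 9^8≡13, 9^9≡2, 9^10≡18, 9^11≡1. ord_23(9) = 11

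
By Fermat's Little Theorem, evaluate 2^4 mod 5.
By Fermat's Little Theorem, 2^{4} ≡ 1 (mod 5) since 5 is prime and gcd(2, 5) = 1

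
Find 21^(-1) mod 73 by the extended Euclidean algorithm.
Extended GCD: 21(7) + 73(-2) = 1. So 21^(-1) ≡ 7 mod 73. Verify: 21 × 7 = 147 ≡ 1 mod 73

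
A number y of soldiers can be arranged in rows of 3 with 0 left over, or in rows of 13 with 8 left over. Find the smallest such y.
M = 3 × 13 = 39. M₁ = 13, y₁ ≡ 1 (mod 3). M₂ = 3, y₂ ≡ 9 (mod 13). y = 0×13×1 + 8×3×9 ≡ 21 (mod 39)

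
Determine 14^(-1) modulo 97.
Since 97 is prime, by Fermat 14^(-1) ≡ 14^{95} ≡ 7 mod 97. Verify: 14 × 7 = 98 ≡ 1 mod 97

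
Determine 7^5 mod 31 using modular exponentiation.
By repeated squaring (mod 31): 7^{1}≡7, 7^{2}≡18, 7^{4}≡14. Then 7^{5} = 7^{4+1} ≡ 14 × 7 ≡ 5 (mod 31)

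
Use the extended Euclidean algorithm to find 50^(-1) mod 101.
Extended GCD: 50(-2) + 101(1) = 1. So 50^(-1) ≡ -2 ≡ 99 mod 101. Verify: 50 × 99 = 4950 ≡ 1 mod 101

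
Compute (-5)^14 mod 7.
Using Fermat: (-5)^{6} ≡ 1 (mod 7). 14 ≡ 2 (mod 6). So (-5)^{14} ≡ (-5)^{2} ≡ 4 (mod 7)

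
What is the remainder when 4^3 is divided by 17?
4^{3} = 64 ≡ 13 (mod 17)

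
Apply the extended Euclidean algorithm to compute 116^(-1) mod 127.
Extended GCD: 116(23) + 127(-21) = 1. So 116^(-1) ≡ 23 mod 127. Verify: 116 × 23 = 2668 ≡ 1 mod 127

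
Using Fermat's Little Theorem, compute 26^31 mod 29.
By Fermat: 26^{28} ≡ 1 mod 29. So 26^{31} = 26^{28} · 26^{3} ≡ 26^{3} ≡ 2 mod 29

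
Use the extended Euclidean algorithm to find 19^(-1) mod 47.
Extended GCD: 19(5) + 47(-2) = 1. So 19^(-1) ≡ 5 (mod 47). Verify: 19 × 5 = 95 ≡ 1 (mod 47)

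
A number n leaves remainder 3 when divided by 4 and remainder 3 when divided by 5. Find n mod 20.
M = 4 × 5 = 20. M₁ = 5, y₁ ≡ 1 mod 4. M₂ = 4, y₂ ≡ 4 mod 5. n = 3×5×1 + 3×4×4 ≡ 3 mod 20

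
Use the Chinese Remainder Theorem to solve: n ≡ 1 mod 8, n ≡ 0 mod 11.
M = 8 × 11 = 88. M₁ = 11, y₁ ≡ 3 mod 8. M₂ = 8, y₂ ≡ 7 mod 11. n = 1×11×3 + 0×8×7 ≡ 33 mod 88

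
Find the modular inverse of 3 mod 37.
Since 37 is prime, by Fermat 3^(-1) ≡ 3^{35} ≡ 25 mod 37. Verify: 3 × 25 = 75 ≡ 1 mod 37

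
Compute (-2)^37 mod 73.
By repeated squaring mod 73: (-2)^{1}≡71, (-2)^{2}≡4, (-2)^{4}≡16, (-2)^{8}≡37, (-2)^{16}≡55, (-2)^{32}≡32. Then (-2)^{37} = (-2)^{32+4+1} ≡ 32 × 16 × 71 ≡ 71 mod 73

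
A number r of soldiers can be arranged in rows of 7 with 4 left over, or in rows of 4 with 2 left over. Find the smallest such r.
M = 7 × 4 = 28. M₁ = 4, y₁ ≡ 2 (mod 7). M₂ = 7, y₂ ≡ 3 (mod 4). r = 4×4×2 + 2×7×3 ≡ 18 (mod 28)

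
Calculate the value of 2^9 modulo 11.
By repeated squaring mod 11: 2^{1}≡2, 2^{2}≡4, 2^{4}≡5, 2^{8}≡3. Then 2^{9} = 2^{8+1} ≡ 3 × 2 ≡ 6 mod 11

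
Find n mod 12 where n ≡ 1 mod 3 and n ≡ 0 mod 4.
M = 3 × 4 = 12. M₁ = 4, y₁ ≡ 1 mod 3. M₂ = 3, y₂ ≡ 3 mod 4. n = 1×4×1 + 0×3×3 ≡ 4 mod 12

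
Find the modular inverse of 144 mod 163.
Since 163 is prime, by Fermat 144^(-1) ≡ 144^{161} ≡ 60 mod 163. Verify: 144 × 60 = 8640 ≡ 1 mod 163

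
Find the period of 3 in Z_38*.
Powers of 3 mod 38: 3^1≡3, 3^2≡9, 3^3≡27, 3^4≡5, 3^5≡15, 3^6≡7, 3^7≡21, 3^8≡25, 3^9≡37, 3^10≡35, 3^11≡29, 3^12≡11, 3^13≡33, 3^14≡23, 3^15≡31, 3^16≡17, 3^17≡13, 3^18≡1. Order = 18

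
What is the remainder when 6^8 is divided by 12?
By repeated squaring (mod 12): 6^{1}≡6, 6^{2}≡0, 6^{4}≡0, 6^{8}≡0. So 6^{8} ≡ 0 (mod 12)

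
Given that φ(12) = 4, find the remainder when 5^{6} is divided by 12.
By Euler: 5^{4} ≡ 1 (mod 12) since gcd(5, 12) = 1. 6 = 1×4 + 2. So 5^{6} ≡ 5^{2} ≡ 1 (mod 12)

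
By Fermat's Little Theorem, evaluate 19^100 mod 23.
By Fermat: 19^{22} ≡ 1 mod 23. 100 = 4×22 + 12. So 19^{100} ≡ 19^{12} ≡ 4 mod 23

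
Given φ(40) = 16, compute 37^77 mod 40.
By Euler: 37^{16} ≡ 1 (mod 40) since gcd(37, 40) = 1. 77 = 4×16 + 13. So 37^{77} ≡ 37^{13} ≡ 37 (mod 40)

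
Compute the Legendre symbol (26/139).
(26/139) = 26^{69} mod 139 = -1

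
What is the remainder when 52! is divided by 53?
By Wilson's theorem, (52)! ≡ -1 ≡ 52 (mod 53)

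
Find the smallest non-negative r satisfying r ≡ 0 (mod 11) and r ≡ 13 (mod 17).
M = 11 × 17 = 187. M₁ = 17, y₁ ≡ 2 (mod 11). M₂ = 11, y₂ ≡ 14 (mod 17). r = 0×17×2 + 13×11×14 ≡ 132 (mod 187)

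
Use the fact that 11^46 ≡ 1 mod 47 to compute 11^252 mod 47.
By Fermat: 11^{46} ≡ 1 mod 47. 252 ≡ 22 mod 46. So 11^{252} ≡ 11^{22} ≡ 17 mod 47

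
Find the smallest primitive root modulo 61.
g = 2. For each prime q|60: 2^{30}≡60, 2^{20}≡47, 2^{12}≡9, none ≡ 1, so ord_61(2) = 60 and 2 is a primitive root.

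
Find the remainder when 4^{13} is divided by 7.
By Fermat: 4^{6} ≡ 1 (mod 7). 13 = 2×6 + 1. So 4^{13} ≡ 4^{1} ≡ 4 (mod 7)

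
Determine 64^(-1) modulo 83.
Since 83 is prime, by Fermat 64^(-1) ≡ 64^{81} ≡ 48 mod 83. Verify: 64 × 48 = 3072 ≡ 1 mod 83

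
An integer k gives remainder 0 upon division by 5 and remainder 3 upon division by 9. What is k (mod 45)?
M = 5 × 9 = 45. M₁ = 9, y₁ ≡ 4 (mod 5). M₂ = 5, y₂ ≡ 2 (mod 9). k = 0×9×4 + 3×5×2 ≡ 30 (mod 45)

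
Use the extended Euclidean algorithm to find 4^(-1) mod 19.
Extended GCD: 4(5) + 19(-1) = 1. So 4^(-1) ≡ 5 mod 19. Verify: 4 × 5 = 20 ≡ 1 mod 19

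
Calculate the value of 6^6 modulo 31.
By repeated squaring (mod 31): 6^{1}≡6, 6^{2}≡5, 6^{4}≡25. Then 6^{6} = 6^{4+2} ≡ 25 × 5 ≡ 1 (mod 31)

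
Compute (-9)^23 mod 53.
By repeated squaring mod 53: (-9)^{1}≡44, (-9)^{2}≡28, (-9)^{4}≡42, (-9)^{8}≡15, (-9)^{16}≡13. Then (-9)^{23} = (-9)^{16+4+2+1} ≡ 13 × 42 × 28 × 44 ≡ 49 mod 53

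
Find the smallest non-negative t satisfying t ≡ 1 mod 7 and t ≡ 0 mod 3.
M = 7 × 3 = 21. M₁ = 3, y₁ ≡ 5 mod 7. M₂ = 7, y₂ ≡ 1 mod 3. t = 1×3×5 + 0×7×1 ≡ 15 mod 21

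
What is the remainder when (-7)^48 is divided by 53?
By repeated squaring mod 53: (-7)^{1}≡46, (-7)^{2}≡49, (-7)^{4}≡16, (-7)^{8}≡44, (-7)^{16}≡28, (-7)^{32}≡42. Then (-7)^{48} = (-7)^{32+16} ≡ 42 × 28 ≡ 10 mod 53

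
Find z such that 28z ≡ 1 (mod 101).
Since 101 is prime, by Fermat 28^(-1) ≡ 28^{99} ≡ 83 (mod 101). Verify: 28 × 83 = 2324 ≡ 1 (mod 101)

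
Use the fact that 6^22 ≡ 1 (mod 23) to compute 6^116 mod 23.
By Fermat: 6^{22} ≡ 1 (mod 23). 116 = 5×22 + 6. So 6^{116} ≡ 6^{6} ≡ 12 (mod 23)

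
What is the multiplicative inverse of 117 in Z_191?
Since 191 is prime, by Fermat 117^(-1) ≡ 117^{189} ≡ 80 mod 191. Verify: 117 × 80 = 9360 ≡ 1 mod 191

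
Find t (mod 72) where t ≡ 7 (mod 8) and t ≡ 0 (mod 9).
M = 8 × 9 = 72. M₁ = 9, y₁ ≡ 1 (mod 8). M₂ = 8, y₂ ≡ 8 (mod 9). t = 7×9×1 + 0×8×8 ≡ 63 (mod 72)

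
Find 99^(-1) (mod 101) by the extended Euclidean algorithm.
Extended GCD: 99(50) + 101(-49) = 1. So 99^(-1) ≡ 50 (mod 101). Verify: 99 × 50 = 4950 ≡ 1 (mod 101)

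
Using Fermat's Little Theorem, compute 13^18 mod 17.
By Fermat: 13^{16} ≡ 1 mod 17. So 13^{18} = 13^{16} · 13^{2} ≡ 13^{2} ≡ 16 mod 17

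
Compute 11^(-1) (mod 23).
Since 23 is prime, by Fermat 11^(-1) ≡ 11^{21} ≡ 21 (mod 23). Verify: 11 × 21 = 231 ≡ 1 (mod 23)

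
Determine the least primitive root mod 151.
g = 6. Powers: [6, 36, 65, 88, 75, 148, 133, 43, 107, 38, ...] generates all 150 non-zero residues.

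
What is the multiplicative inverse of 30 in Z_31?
Since 31 is prime, by Fermat 30^(-1) ≡ 30^{29} ≡ 30 mod 31. Verify: 30 × 30 = 900 ≡ 1 mod 31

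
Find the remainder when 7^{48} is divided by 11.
By Fermat: 7^{10} ≡ 1 (mod 11). 48 = 4×10 + 8. So 7^{48} ≡ 7^{8} ≡ 9 (mod 11)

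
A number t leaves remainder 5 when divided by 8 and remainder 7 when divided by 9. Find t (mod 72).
M = 8 × 9 = 72. M₁ = 9, y₁ ≡ 1 (mod 8). M₂ = 8, y₂ ≡ 8 (mod 9). t = 5×9×1 + 7×8×8 ≡ 61 (mod 72)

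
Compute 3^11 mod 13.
By repeated squaring mod 13: 3^{1}≡3, 3^{2}≡9, 3^{4}≡3, 3^{8}≡9. Then 3^{11} = 3^{8+2+1} ≡ 9 × 9 × 3 ≡ 9 mod 13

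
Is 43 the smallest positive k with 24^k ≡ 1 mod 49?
Powers of 24 mod 49: 24^1≡24, 24^2≡37, 24^3≡6, 24^4≡46, 24^5≡26, 24^6≡36, 24^7≡31, 24^8≡9, 24^9≡20, 24^10≡39, 24^11≡5, 24^12≡22, 24^13≡38, 24^14≡30, 24^15≡34, 24^16≡32, 24^17≡33, 24^18≡8, 24^19≡45, 24^20≡2, 24^21≡48, 24^22≡25, 24^23≡12, 24^24≡43, 24^25≡3, 24^26≡23, 24^27≡13, 24^28≡18, 24^29≡40, 24^30≡29, 24^31≡10, 24^32≡44, 24^33≡27, 24^34≡11, 24^35≡19, 24^36≡15, 24^37≡17, 24^38≡16, 24^39≡41, 24^40≡4, 24^41≡47, 24^42≡1. Already 24^42≡1, so the order is 42 < 43. No, the actual order is 42.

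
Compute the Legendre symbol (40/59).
(40/59) = 40^{29} mod 59 = -1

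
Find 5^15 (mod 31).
By repeated squaring (mod 31): 5^{1}≡5, 5^{2}≡25, 5^{4}≡5, 5^{8}≡25. Then 5^{15} = 5^{8+4+2+1} ≡ 25 × 5 × 25 × 5 ≡ 1 (mod 31)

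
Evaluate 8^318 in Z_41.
Using Fermat: 8^{40} ≡ 1 (mod 41). 318 ≡ 38 (mod 40). So 8^{318} ≡ 8^{38} ≡ 25 (mod 41)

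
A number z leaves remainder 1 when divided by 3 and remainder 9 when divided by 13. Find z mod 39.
M = 3 × 13 = 39. M₁ = 13, y₁ ≡ 1 mod 3. M₂ = 3, y₂ ≡ 9 mod 13. z = 1×13×1 + 9×3×9 ≡ 22 mod 39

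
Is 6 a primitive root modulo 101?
6^{10} ≡ 1 (mod 101) and 10 < 100, so ord_101(6) = 10 ≠ 100 and 6 is not a primitive root.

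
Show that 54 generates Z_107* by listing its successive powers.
54^1, 54^2, ..., 54^{106} mod 107: [54, 27, 67, 87, 97, 102, 51, 79, 93, 100, 50, 25, 66, 33, 70, 35, 71, 89, 98, 49, 78, 39, 73, 90, 45, 76, 38, 19, 63, 85, 96, 48, 24, 12, 6, 3, 55, 81, 94, 47, 77, 92, 46, 23, 65, 86, 43, 75, 91, 99, 103, 105, 106, 53, 80, 40, 20, 10, 5, 56, 28, 14, 7, 57, 82, 41, 74, 37, 72, 36, 18, 9, 58, 29, 68, 34, 17, 62, 31, 69, 88, 44, 22, 11, 59, 83, 95, 101, 104, 52, 26, 13, 60, 30, 15, 61, 84, 42, 21, 64, 32, 16, 8, 4, 2, 1]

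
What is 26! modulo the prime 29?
(28)! = (26)! × (27) × (28) ≡ -1 mod 29. So (26)! ≡ -1 × [(28)(27)]^(-1) ≡ 14 mod 29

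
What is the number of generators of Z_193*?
There are φ(193-1) = φ(192) = 64 primitive roots modulo 193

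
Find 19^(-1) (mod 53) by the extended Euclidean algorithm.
Extended GCD: 19(14) + 53(-5) = 1. So 19^(-1) ≡ 14 (mod 53). Verify: 19 × 14 = 266 ≡ 1 (mod 53)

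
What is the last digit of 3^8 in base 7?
Using Fermat: 3^{6} ≡ 1 (mod 7). 8 ≡ 2 (mod 6). So 3^{8} ≡ 3^{2} ≡ 2 (mod 7)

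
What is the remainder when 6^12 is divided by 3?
By repeated squaring mod 3: 6^{1}≡0, 6^{2}≡0, 6^{4}≡0, 6^{8}≡0. Then 6^{12} = 6^{8+4} ≡ 0 × 0 ≡ 0 mod 3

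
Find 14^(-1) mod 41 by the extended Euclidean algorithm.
Extended GCD: 14(3) + 41(-1) = 1. So 14^(-1) ≡ 3 mod 41. Verify: 14 × 3 = 42 ≡ 1 mod 41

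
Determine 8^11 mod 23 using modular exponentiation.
By repeated squaring (mod 23): 8^{1}≡8, 8^{2}≡18, 8^{4}≡2, 8^{8}≡4. Then 8^{11} = 8^{8+2+1} ≡ 4 × 18 × 8 ≡ 1 (mod 23)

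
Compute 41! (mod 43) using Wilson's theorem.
(42)! = (41)! × (42) ≡ -1 (mod 43). So (41)! ≡ -1 × (42)^(-1) ≡ (-1)×(-1) = 1 (mod 43)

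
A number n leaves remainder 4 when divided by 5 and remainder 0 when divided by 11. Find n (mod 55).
M = 5 × 11 = 55. M₁ = 11, y₁ ≡ 1 (mod 5). M₂ = 5, y₂ ≡ 9 (mod 11). n = 4×11×1 + 0×5×9 ≡ 44 (mod 55)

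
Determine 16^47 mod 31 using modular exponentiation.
Using Fermat: 16^{30} ≡ 1 (mod 31). 47 ≡ 17 (mod 30). So 16^{47} ≡ 16^{17} ≡ 8 (mod 31)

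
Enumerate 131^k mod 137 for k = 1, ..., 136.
131^1, 131^2, ..., 131^{136} mod 137: [131, 36, 58, 63, 33, 76, 92, 133, 24, 130, 42, 22, 5, 107, 43, 16, 41, 28, 106, 49, 117, 120, 102, 73, 110, 25, 124, 78, 80, 68, 3, 119, 108, 37, 52, 99, 91, 2, 125, 72, 116, 126, 66, 15, 47, 129, 48, 123, 84, 44, 10, 77, 86, 32, 82, 56, 75, 98, 97, 103, 67, 9, 83, 50, 111, 19, 23, 136, 6, 101, 79, 74, 104, 61, 45, 4, 113, 7, 95, 115, 132, 30, 94, 121, 96, 109, 31, 88, 20, 17, 35, 64, 27, 112, 13, 59, 57, 69, 134, 18, 29, 100, 85, 38, 46, 135, 12, 65, 21, 11, 71, 122, 90, 8, 89, 14, 53, 93, 127, 60, 51, 105, 55, 81, 62, 39, 40, 34, 70, 128, 54, 87, 26, 118, 114, 1]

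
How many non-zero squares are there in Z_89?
For prime 89, there are (p-1)/2 = (89-1)/2 = 44 quadratic residues (excluding 0).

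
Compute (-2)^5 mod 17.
By repeated squaring mod 17: (-2)^{1}≡15, (-2)^{2}≡4, (-2)^{4}≡16. Then (-2)^{5} = (-2)^{4+1} ≡ 16 × 15 ≡ 2 mod 17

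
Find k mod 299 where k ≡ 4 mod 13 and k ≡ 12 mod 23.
M = 13 × 23 = 299. M₁ = 23, y₁ ≡ 4 mod 13. M₂ = 13, y₂ ≡ 16 mod 23. k = 4×23×4 + 12×13×16 ≡ 173 mod 299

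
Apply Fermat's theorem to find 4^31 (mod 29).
By Fermat: 4^{28} ≡ 1 (mod 29). So 4^{31} = 4^{28} · 4^{3} ≡ 4^{3} ≡ 6 (mod 29)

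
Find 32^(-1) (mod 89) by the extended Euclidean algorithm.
Extended GCD: 32(-25) + 89(9) = 1. So 32^(-1) ≡ -25 ≡ 64 (mod 89). Verify: 32 × 64 = 2048 ≡ 1 (mod 89)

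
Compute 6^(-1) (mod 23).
Since 23 is prime, by Fermat 6^(-1) ≡ 6^{21} ≡ 4 (mod 23). Verify: 6 × 4 = 24 ≡ 1 (mod 23)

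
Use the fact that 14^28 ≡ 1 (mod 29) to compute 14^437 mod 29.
By Fermat: 14^{28} ≡ 1 (mod 29). 437 ≡ 17 (mod 28). So 14^{437} ≡ 14^{17} ≡ 11 (mod 29)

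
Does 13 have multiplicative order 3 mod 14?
Powers of 13 mod 14: 13^1≡13, 13^2≡1. Already 13^2≡1, so the order is 2 < 3. No, the actual order is 2.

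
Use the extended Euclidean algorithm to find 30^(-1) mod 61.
Extended GCD: 30(-2) + 61(1) = 1. So 30^(-1) ≡ -2 ≡ 59 (mod 61). Verify: 30 × 59 = 1770 ≡ 1 (mod 61)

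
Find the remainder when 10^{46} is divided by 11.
By Fermat: 10^{10} ≡ 1 mod 11. 46 = 4×10 + 6. So 10^{46} ≡ 10^{6} ≡ 1 mod 11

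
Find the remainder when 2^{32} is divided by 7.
By Fermat: 2^{6} ≡ 1 (mod 7). 32 = 5×6 + 2. So 2^{32} ≡ 2^{2} ≡ 4 (mod 7)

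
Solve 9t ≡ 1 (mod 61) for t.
Since 61 is prime, by Fermat 9^(-1) ≡ 9^{59} ≡ 34 (mod 61). Verify: 9 × 34 = 306 ≡ 1 (mod 61)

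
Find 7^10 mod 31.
By repeated squaring mod 31: 7^{1}≡7, 7^{2}≡18, 7^{4}≡14, 7^{8}≡10. Then 7^{10} = 7^{8+2} ≡ 10 × 18 ≡ 25 mod 31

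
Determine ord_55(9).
Powers of 9 mod 55: 9^1≡9, 9^2≡26, 9^3≡14, 9^4≡16, 9^5≡34, 9^6≡31, 9^7≡4, 9^8≡36, 9^9≡49, 9^10≡1. ord_55(9) = 10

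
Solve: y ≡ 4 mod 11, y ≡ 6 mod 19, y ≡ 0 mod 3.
M = 11 × 19 × 3 = 627. M₁ = 57, y₁ ≡ 6 mod 11. M₂ = 33, y₂ ≡ 15 mod 19. M₃ = 209, y₃ ≡ 2 mod 3. y = 4×57×6 + 6×33×15 + 0×209×2 ≡ 576 mod 627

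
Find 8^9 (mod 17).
By repeated squaring (mod 17): 8^{1}≡8, 8^{2}≡13, 8^{4}≡16, 8^{8}≡1. Then 8^{9} = 8^{8+1} ≡ 1 × 8 ≡ 8 (mod 17)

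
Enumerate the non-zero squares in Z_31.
Quadratic residues modulo 31: {1, 2, 4, 5, 7, 8, 9, 10, 14, 16, 18, 19, 20, 25, 28}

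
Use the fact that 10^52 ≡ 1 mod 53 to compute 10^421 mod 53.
By Fermat: 10^{52} ≡ 1 mod 53. 421 ≡ 5 mod 52. So 10^{421} ≡ 10^{5} ≡ 42 mod 53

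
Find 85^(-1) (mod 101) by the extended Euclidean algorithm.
Extended GCD: 85(-19) + 101(16) = 1. So 85^(-1) ≡ -19 ≡ 82 (mod 101). Verify: 85 × 82 = 6970 ≡ 1 (mod 101)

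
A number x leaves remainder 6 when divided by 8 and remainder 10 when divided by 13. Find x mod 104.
M = 8 × 13 = 104. M₁ = 13, y₁ ≡ 5 mod 8. M₂ = 8, y₂ ≡ 5 mod 13. x = 6×13×5 + 10×8×5 ≡ 62 mod 104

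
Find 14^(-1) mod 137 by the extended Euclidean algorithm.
Extended GCD: 14(49) + 137(-5) = 1. So 14^(-1) ≡ 49 mod 137. Verify: 14 × 49 = 686 ≡ 1 mod 137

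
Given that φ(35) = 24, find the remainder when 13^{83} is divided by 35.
By Euler: 13^{24} ≡ 1 mod 35 since gcd(13, 35) = 1. 83 = 3×24 + 11. So 13^{83} ≡ 13^{11} ≡ 27 mod 35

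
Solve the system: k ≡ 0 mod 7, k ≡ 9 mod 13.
M = 7 × 13 = 91. M₁ = 13, y₁ ≡ 6 mod 7. M₂ = 7, y₂ ≡ 2 mod 13. k = 0×13×6 + 9×7×2 ≡ 35 mod 91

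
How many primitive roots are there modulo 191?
A prime p has φ(p-1) primitive roots; here φ(190) = 72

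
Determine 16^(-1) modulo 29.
Since 29 is prime, by Fermat 16^(-1) ≡ 16^{27} ≡ 20 (mod 29). Verify: 16 × 20 = 320 ≡ 1 (mod 29)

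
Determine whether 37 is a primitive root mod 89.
37^{8} ≡ 1 mod 89 and 8 < 88, so ord_89(37) = 8 ≠ 88 and 37 is not a primitive root.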